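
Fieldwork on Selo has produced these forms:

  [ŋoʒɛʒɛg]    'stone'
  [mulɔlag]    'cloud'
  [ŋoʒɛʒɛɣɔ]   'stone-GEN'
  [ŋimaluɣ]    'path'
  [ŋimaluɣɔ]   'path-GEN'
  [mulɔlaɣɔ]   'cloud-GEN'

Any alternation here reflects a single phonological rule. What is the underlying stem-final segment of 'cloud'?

The root 'cloud' surfaces as [mulɔlaɣɔ] and [mulɔlag], with a stem-final [ɣ] ~ [g] alternation.
Compare 'path', with invariant [ɣ] in [ŋimaluɣɔ] and [ŋimaluɣ]: an analysis with underlying /ɣ/ and a rule producing [g] in isolation would wrongly predict alternation here too.
The underlying segment must be /g/; voiced stops become fricatives between vowels, yielding [ɣ] there.

/g/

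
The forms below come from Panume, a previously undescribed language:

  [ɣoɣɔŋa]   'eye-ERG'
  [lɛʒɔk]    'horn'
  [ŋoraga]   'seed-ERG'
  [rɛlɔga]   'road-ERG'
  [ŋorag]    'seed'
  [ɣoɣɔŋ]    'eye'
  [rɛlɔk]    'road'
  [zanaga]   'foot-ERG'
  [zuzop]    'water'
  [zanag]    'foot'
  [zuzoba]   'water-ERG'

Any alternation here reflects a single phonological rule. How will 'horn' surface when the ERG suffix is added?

The stem for 'road' ends in [g] in [rɛlɔga] but [k] in [rɛlɔk].
If /g/ were underlying and a rule turned it into [k] in isolation, 'seed' would also alternate; but it has [g] in both [ŋoraga] and [ŋorag].
Therefore /k/ is basic and [g] is derived by intervocalic voicing (voiceless stops become voiced between vowels).
The one attested form of 'horn', [lɛʒɔk], shows underlying /lɛʒɔk/. Applying the same rule between vowels gives [lɛʒɔga].

[lɛʒɔga]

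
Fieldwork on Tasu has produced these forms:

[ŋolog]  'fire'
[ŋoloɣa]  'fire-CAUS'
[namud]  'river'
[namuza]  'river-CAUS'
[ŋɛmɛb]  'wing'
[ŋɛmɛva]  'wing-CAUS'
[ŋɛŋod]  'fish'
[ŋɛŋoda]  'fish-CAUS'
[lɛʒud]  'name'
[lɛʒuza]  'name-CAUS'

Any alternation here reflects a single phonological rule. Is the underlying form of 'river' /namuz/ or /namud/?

/namuz/

The root 'river' surfaces as [namud] and [namuza], with a stem-final [d] ~ [z] alternation.
Compare 'fish', with invariant [d] in [ŋɛŋod] and [ŋɛŋoda]: an analysis with underlying /d/ and a rule producing [z] before the CAUS suffix would wrongly predict alternation here too.
Therefore /z/ is basic and [d] is derived by word-final hardening (voiced fricatives become stops word-finally).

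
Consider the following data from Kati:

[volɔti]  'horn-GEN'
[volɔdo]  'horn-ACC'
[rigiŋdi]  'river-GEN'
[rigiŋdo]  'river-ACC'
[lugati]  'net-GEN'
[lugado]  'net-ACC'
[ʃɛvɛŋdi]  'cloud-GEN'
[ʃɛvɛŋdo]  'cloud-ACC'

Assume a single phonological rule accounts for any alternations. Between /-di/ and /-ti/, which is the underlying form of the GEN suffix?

/-ti/

The GEN suffix surfaces as [-di] and [-ti], depending on the final segment of the stem.
By contrast the ACC suffix keeps its initial [d] throughout — that segment must be underlying.
The GEN suffix is therefore /-ti/ underlyingly, with post-nasal voicing: voiceless stops become voiced after a nasal.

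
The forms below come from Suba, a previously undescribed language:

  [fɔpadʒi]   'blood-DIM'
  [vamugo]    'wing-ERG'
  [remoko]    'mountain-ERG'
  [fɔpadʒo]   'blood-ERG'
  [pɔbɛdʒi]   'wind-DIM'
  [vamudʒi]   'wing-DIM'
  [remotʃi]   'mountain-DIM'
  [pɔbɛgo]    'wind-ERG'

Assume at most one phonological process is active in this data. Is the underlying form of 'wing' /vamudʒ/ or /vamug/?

'wing' shows [dʒ] ~ [g] at the end of the stem ([vamudʒi] vs [vamugo]).
The stem 'blood' ([fɔpadʒi], [fɔpadʒo]) shows [dʒ] unchanged in both environments, so [dʒ] cannot be basic with [g] derived before the ERG suffix.
Therefore /g/ is basic and [dʒ] is derived by palatalization before a front vowel (/k/ and /g/ become palato-alveolar [tʃ] and [dʒ] before a front vowel).

/vamug/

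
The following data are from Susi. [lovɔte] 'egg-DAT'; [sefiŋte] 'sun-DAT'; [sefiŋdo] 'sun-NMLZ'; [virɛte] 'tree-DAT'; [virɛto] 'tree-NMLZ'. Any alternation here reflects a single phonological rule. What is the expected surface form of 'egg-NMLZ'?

[lovɔto]

The NMLZ morpheme has two allomorphs, [-do] and [-to].
By contrast the DAT suffix keeps its initial [t] throughout — that segment must be underlying.
The NMLZ suffix is therefore /-do/ underlyingly, with post-vocalic devoicing: voiced stops become voiceless after a vowel.
After 'egg', which ends in a vowel, the suffix surfaces as [-to], giving [lovɔto].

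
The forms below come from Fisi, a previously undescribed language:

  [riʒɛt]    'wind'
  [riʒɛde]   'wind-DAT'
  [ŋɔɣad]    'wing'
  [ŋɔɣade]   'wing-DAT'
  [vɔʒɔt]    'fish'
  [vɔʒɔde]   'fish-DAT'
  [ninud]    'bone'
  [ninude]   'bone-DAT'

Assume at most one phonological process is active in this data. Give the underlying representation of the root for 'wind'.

/riʒɛt/

The stem for 'wind' ends in [t] in [riʒɛt] but [d] in [riʒɛde].
But 'wing' keeps [d] in both environments ([ŋɔɣad], [ŋɔɣade]), so there is no rule changing /d/ to [t] in isolation.
The underlying segment must be /t/; voiceless stops become voiced between vowels, yielding [d] there.
Hence 'wind' is /riʒɛt/ underlyingly.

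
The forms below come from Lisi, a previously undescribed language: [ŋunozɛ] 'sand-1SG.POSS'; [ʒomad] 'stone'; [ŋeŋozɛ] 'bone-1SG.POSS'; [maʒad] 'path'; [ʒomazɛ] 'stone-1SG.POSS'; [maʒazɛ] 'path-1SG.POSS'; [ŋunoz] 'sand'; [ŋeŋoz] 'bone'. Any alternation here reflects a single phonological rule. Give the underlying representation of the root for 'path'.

'path' shows [d] ~ [z] at the end of the stem ([maʒad] vs [maʒazɛ]).
The stem 'sand' ([ŋunoz], [ŋunozɛ]) shows [z] unchanged in both environments, so [z] cannot be basic with [d] derived in isolation.
The alternation reflects intervocalic spirantization: voiced stops become fricatives between vowels. /d/ is underlying.
So 'path' = /maʒad/.

/maʒad/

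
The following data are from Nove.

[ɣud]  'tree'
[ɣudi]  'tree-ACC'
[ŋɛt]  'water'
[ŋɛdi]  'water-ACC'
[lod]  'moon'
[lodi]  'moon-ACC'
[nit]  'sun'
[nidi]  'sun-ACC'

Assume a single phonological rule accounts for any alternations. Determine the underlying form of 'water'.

'water' shows [t] ~ [d] at the end of the stem ([ŋɛt] vs [ŋɛdi]).
Compare 'moon', with invariant [d] in [lod] and [lodi]: an analysis with underlying /d/ and a rule producing [t] in isolation would wrongly predict alternation here too.
Therefore /t/ is basic and [d] is derived by intervocalic voicing (voiceless stops become voiced between vowels).
The underlying form of 'water' is therefore /ŋɛt/.

/ŋɛt/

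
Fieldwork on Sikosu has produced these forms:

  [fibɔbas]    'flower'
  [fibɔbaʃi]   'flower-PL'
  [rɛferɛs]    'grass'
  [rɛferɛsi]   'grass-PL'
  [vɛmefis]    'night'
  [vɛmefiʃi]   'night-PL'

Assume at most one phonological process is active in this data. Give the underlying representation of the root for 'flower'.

The root 'flower' surfaces as [fibɔbas] and [fibɔbaʃi], with a stem-final [s] ~ [ʃ] alternation.
The stem 'grass' ([rɛferɛs], [rɛferɛsi]) shows [s] unchanged in both environments, so [s] cannot be basic with [ʃ] derived before the PL suffix.
So /ʃ/ is underlying, and a rule of depalatalization — palato-alveolar /ʃ/ becomes [s] when no front vowel follows — gives [s].

/fibɔbaʃ/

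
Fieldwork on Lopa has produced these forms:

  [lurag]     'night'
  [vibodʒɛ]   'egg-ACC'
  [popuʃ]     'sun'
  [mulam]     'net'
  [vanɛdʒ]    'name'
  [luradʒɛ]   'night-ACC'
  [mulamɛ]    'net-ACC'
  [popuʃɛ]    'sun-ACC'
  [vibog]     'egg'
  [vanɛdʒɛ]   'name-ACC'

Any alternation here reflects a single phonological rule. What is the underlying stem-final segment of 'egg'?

/g/

The root 'egg' surfaces as [vibog] and [vibodʒɛ], with a stem-final [g] ~ [dʒ] alternation.
The stem 'name' ([vanɛdʒ], [vanɛdʒɛ]) shows [dʒ] unchanged in both environments, so [dʒ] cannot be basic with [g] derived in isolation.
The alternation reflects palatalization before a front vowel: /g/ becomes palato-alveolar [dʒ] before a front vowel. /g/ is underlying.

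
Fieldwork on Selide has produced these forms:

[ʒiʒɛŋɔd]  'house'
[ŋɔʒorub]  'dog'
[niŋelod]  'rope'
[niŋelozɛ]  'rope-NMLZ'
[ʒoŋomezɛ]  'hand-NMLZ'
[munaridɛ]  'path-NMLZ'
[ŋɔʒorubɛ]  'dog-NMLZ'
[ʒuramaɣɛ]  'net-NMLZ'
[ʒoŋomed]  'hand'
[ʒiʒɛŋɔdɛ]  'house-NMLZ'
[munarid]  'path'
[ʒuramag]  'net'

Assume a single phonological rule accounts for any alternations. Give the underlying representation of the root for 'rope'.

/niŋeloz/

The root 'rope' surfaces as [niŋelozɛ] and [niŋelod], with a stem-final [z] ~ [d] alternation.
The stem 'house' ([ʒiʒɛŋɔdɛ], [ʒiʒɛŋɔd]) shows [d] unchanged in both environments, so [d] cannot be basic with [z] derived before the NMLZ suffix.
So /z/ is underlying, and a rule of word-final hardening — voiced fricatives become stops word-finally — gives [d].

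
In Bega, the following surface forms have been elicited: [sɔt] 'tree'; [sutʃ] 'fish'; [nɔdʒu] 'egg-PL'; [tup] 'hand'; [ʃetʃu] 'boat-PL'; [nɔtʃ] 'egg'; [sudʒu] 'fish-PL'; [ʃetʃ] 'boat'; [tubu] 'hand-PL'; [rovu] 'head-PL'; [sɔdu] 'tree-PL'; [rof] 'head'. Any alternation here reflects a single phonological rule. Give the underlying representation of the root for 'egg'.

'egg' shows [dʒ] ~ [tʃ] at the end of the stem ([nɔdʒu] vs [nɔtʃ]).
If /tʃ/ were underlying and a rule turned it into [dʒ] before the PL suffix, 'boat' would also alternate; but it has [tʃ] in both [ʃetʃu] and [ʃetʃ].
The underlying segment must be /dʒ/; voiced obstruents become voiceless word-finally, yielding [tʃ] there.
So 'egg' = /nɔdʒ/.

/nɔdʒ/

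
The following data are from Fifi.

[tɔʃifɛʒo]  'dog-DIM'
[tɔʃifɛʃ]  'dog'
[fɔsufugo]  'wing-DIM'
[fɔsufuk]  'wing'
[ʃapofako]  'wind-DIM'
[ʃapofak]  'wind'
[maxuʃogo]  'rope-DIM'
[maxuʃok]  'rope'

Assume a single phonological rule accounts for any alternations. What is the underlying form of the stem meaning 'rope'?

The root 'rope' surfaces as [maxuʃogo] and [maxuʃok], with a stem-final [g] ~ [k] alternation.
The stem 'wind' ([ʃapofako], [ʃapofak]) shows [k] unchanged in both environments, so [k] cannot be basic with [g] derived before the DIM suffix.
The underlying segment must be /g/; voiced obstruents become voiceless word-finally, yielding [k] there.

/maxuʃog/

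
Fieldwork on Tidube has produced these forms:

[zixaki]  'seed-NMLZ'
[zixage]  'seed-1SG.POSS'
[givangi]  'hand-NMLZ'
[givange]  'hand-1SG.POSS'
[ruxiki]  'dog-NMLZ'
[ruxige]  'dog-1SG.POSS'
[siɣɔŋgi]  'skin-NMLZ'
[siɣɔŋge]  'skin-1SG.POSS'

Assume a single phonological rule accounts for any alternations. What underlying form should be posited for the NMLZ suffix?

The NMLZ morpheme has two allomorphs, [-gi] and [-ki].
The 1SG.POSS suffix, which begins with [g], is invariant after every stem; so [g] is not altered by any rule here.
So the underlying form is /-ki/, and voiceless stops become voiced after a nasal.

/-ki/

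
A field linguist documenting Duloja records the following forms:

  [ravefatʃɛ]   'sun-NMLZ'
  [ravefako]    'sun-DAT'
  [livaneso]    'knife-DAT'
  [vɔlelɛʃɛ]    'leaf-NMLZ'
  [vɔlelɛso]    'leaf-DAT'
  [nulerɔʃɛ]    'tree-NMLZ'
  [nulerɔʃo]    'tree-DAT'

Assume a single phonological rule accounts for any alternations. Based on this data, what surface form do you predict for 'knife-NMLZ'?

'leaf' shows [ʃ] ~ [s] at the end of the stem ([vɔlelɛʃɛ] vs [vɔlelɛso]).
Compare 'tree', with invariant [ʃ] in [nulerɔʃɛ] and [nulerɔʃo]: an analysis with underlying /ʃ/ and a rule producing [s] before the DAT suffix would wrongly predict alternation here too.
Therefore /s/ is basic and [ʃ] is derived by palatalization before a front vowel (/k/ and /s/ become palato-alveolar [tʃ] and [ʃ] before a front vowel).
The one attested form of 'knife', [livaneso], shows underlying /livanes/. Applying the same rule before a front vowel gives [livaneʃɛ].

[livaneʃɛ]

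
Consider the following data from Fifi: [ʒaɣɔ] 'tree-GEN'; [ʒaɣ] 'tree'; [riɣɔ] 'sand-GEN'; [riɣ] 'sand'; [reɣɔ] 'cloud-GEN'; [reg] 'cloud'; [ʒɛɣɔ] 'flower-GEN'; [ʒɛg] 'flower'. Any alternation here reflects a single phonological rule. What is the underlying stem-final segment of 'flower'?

/g/

'flower' shows [ɣ] ~ [g] at the end of the stem ([ʒɛɣɔ] vs [ʒɛg]).
But 'tree' keeps [ɣ] in both environments ([ʒaɣɔ], [ʒaɣ]), so there is no rule changing /ɣ/ to [g] in isolation.
Therefore /g/ is basic and [ɣ] is derived by intervocalic spirantization (voiced stops become fricatives between vowels).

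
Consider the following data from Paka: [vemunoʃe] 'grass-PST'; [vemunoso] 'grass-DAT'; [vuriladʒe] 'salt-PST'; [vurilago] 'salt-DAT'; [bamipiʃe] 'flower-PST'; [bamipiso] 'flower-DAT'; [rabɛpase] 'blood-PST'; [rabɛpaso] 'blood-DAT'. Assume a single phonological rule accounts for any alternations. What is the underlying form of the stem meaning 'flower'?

The stem for 'flower' ends in [ʃ] in [bamipiʃe] but [s] in [bamipiso].
The stem 'blood' ([rabɛpase], [rabɛpaso]) shows [s] unchanged in both environments, so [s] cannot be basic with [ʃ] derived before the PST suffix.
Therefore /ʃ/ is basic and [s] is derived by depalatalization (palato-alveolar /dʒ/ and /ʃ/ become [g] and [s] when no front vowel follows).

/bamipiʃ/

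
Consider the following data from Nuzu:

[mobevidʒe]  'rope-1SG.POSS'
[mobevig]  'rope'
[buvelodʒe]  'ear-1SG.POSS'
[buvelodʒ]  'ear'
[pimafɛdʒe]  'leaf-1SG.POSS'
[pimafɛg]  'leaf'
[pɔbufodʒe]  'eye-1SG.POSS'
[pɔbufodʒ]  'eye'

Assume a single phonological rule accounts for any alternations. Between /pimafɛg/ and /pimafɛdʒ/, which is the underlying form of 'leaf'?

/pimafɛg/

The root 'leaf' surfaces as [pimafɛdʒe] and [pimafɛg], with a stem-final [dʒ] ~ [g] alternation.
Compare 'eye', with invariant [dʒ] in [pɔbufodʒe] and [pɔbufodʒ]: an analysis with underlying /dʒ/ and a rule producing [g] in isolation would wrongly predict alternation here too.
Therefore /g/ is basic and [dʒ] is derived by palatalization before a front vowel (/g/ becomes palato-alveolar [dʒ] before a front vowel).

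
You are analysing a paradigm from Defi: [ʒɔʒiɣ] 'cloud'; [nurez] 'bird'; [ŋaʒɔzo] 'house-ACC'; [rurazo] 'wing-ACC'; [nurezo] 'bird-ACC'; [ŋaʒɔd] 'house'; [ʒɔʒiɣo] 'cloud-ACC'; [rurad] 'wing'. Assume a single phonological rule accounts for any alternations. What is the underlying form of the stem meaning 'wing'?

/rurad/

'wing' shows [z] ~ [d] at the end of the stem ([rurazo] vs [rurad]).
If /z/ were underlying and a rule turned it into [d] in isolation, 'bird' would also alternate; but it has [z] in both [nurezo] and [nurez].
The alternation reflects intervocalic spirantization: voiced stops become fricatives between vowels. /d/ is underlying.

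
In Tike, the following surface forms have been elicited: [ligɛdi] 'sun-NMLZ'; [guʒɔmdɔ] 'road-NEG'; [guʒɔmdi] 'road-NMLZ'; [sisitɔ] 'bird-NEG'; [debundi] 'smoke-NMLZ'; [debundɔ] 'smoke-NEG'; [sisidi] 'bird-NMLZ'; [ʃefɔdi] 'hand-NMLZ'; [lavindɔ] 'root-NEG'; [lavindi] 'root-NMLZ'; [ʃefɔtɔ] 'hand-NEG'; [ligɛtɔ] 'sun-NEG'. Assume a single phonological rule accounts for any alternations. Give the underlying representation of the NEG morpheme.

The NEG morpheme has two allomorphs, [-dɔ] and [-tɔ].
By contrast the NMLZ suffix keeps its initial [d] throughout — that segment must be underlying.
So the underlying form is /-tɔ/, and voiceless stops become voiced after a nasal.

/-tɔ/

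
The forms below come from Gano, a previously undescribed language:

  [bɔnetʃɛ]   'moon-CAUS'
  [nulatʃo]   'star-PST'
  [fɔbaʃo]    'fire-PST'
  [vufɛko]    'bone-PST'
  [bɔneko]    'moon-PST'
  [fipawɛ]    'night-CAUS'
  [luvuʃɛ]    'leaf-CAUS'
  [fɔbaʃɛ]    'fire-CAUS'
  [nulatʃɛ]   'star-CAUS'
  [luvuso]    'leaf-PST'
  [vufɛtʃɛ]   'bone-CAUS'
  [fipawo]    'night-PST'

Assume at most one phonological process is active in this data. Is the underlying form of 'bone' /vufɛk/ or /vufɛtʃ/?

/vufɛk/

The stem for 'bone' ends in [k] in [vufɛko] but [tʃ] in [vufɛtʃɛ].
Compare 'star', with invariant [tʃ] in [nulatʃo] and [nulatʃɛ]: an analysis with underlying /tʃ/ and a rule producing [k] before the PST suffix would wrongly predict alternation here too.
The underlying segment must be /k/; /k/ and /s/ become palato-alveolar [tʃ] and [ʃ] before a front vowel, yielding [tʃ] there.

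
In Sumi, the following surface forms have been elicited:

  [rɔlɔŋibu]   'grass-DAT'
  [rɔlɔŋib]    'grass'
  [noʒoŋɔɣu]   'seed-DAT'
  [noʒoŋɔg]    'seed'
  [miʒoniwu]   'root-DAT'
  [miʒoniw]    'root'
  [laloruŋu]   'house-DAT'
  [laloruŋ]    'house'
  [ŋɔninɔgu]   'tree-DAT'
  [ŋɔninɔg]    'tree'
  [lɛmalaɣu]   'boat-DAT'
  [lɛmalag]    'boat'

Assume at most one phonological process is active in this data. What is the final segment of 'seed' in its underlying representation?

The stem for 'seed' ends in [ɣ] in [noʒoŋɔɣu] but [g] in [noʒoŋɔg].
Compare 'tree', with invariant [g] in [ŋɔninɔgu] and [ŋɔninɔg]: an analysis with underlying /g/ and a rule producing [ɣ] before the DAT suffix would wrongly predict alternation here too.
The alternation reflects word-final hardening: voiced fricatives become stops word-finally. /ɣ/ is underlying.

/ɣ/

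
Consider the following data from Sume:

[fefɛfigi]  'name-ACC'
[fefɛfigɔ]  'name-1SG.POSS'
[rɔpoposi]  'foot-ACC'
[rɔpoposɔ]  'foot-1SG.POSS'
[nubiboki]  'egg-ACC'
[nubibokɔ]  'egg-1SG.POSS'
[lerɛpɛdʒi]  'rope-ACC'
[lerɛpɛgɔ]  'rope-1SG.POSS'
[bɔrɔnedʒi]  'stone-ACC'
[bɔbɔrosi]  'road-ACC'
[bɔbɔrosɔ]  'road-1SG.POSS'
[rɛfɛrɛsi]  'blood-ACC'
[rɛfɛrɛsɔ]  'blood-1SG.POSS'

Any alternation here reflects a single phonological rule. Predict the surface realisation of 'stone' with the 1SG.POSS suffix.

In [lerɛpɛdʒi] and [lerɛpɛgɔ] the final segment of 'rope' alternates: [dʒ] ~ [g].
The stem 'name' ([fefɛfigi], [fefɛfigɔ]) shows [g] unchanged in both environments, so [g] cannot be basic with [dʒ] derived before the ACC suffix.
So /dʒ/ is underlying, and a rule of depalatalization — palato-alveolar /dʒ/ becomes [g] when no front vowel follows — gives [g].
The one attested form of 'stone', [bɔrɔnedʒi], shows underlying /bɔrɔnedʒ/. Applying the same rule when no front vowel follows gives [bɔrɔnegɔ].

[bɔrɔnegɔ]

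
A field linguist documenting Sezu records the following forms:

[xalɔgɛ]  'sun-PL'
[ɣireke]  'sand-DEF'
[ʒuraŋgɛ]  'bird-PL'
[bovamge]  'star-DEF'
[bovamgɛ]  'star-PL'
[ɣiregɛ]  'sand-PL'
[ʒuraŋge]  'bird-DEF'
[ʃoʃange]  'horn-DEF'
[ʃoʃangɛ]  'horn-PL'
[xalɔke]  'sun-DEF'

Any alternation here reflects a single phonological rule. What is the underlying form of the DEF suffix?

The DEF morpheme has two allomorphs, [-ge] and [-ke].
The PL suffix, which begins with [g], is invariant after every stem; so [g] is not altered by any rule here.
So the underlying form is /-ke/, and voiceless stops become voiced after a nasal.

/-ke/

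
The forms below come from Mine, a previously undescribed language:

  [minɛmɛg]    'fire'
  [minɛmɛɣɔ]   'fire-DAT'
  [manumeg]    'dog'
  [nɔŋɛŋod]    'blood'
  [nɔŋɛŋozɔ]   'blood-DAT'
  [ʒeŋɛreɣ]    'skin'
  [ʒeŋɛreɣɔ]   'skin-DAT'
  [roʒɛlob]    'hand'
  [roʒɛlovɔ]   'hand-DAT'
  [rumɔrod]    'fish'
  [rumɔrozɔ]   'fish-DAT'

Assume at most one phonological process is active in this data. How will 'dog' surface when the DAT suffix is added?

In [minɛmɛg] and [minɛmɛɣɔ] the final segment of 'fire' alternates: [g] ~ [ɣ].
The stem 'skin' ([ʒeŋɛreɣ], [ʒeŋɛreɣɔ]) shows [ɣ] unchanged in both environments, so [ɣ] cannot be basic with [g] derived in isolation.
So /g/ is underlying, and a rule of intervocalic spirantization — voiced stops become fricatives between vowels — gives [ɣ].
From [manumeg] the stem 'dog' is /manumeg/; between vowels this yields [manumeɣɔ].

[manumeɣɔ]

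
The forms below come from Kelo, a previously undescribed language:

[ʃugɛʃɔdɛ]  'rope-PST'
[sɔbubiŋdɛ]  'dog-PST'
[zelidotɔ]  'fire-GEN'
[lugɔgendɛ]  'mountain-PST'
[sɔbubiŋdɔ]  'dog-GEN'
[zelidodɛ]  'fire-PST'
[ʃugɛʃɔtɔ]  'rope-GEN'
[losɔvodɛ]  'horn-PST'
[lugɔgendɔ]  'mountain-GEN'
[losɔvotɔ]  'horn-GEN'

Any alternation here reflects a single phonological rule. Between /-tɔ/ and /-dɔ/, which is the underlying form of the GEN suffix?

/-tɔ/

The GEN suffix surfaces as [-dɔ] and [-tɔ], depending on the final segment of the stem.
By contrast the PST suffix keeps its initial [d] throughout — that segment must be underlying.
So the underlying form is /-tɔ/, and voiceless stops become voiced after a nasal.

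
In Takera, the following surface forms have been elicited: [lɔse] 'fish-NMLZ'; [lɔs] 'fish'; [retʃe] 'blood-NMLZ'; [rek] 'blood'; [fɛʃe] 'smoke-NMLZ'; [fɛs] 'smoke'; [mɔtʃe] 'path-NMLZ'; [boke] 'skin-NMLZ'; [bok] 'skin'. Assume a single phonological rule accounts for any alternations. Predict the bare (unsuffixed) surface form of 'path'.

The root 'blood' surfaces as [retʃe] and [rek], with a stem-final [tʃ] ~ [k] alternation.
Compare 'skin', with invariant [k] in [boke] and [bok]: an analysis with underlying /k/ and a rule producing [tʃ] before the NMLZ suffix would wrongly predict alternation here too.
Therefore /tʃ/ is basic and [k] is derived by depalatalization (palato-alveolar /tʃ/ and /ʃ/ become [k] and [s] when no front vowel follows).
The one attested form of 'path', [mɔtʃe], shows underlying /mɔtʃ/. Applying the same rule when no front vowel follows gives [mɔk].

[mɔk]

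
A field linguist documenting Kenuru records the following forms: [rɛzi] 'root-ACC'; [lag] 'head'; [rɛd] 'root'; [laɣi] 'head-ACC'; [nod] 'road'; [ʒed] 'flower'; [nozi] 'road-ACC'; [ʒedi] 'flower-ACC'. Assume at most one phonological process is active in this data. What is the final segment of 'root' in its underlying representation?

The root 'root' surfaces as [rɛzi] and [rɛd], with a stem-final [z] ~ [d] alternation.
But 'flower' keeps [d] in both environments ([ʒedi], [ʒed]), so there is no rule changing /d/ to [z] before the ACC suffix.
Therefore /z/ is basic and [d] is derived by word-final hardening (voiced fricatives become stops word-finally).

/z/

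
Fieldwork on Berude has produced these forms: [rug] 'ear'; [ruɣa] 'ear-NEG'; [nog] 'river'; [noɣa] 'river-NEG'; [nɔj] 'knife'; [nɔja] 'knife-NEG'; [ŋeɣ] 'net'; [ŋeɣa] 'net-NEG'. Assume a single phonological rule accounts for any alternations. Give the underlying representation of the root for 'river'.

/nog/

The stem for 'river' ends in [g] in [nog] but [ɣ] in [noɣa].
Compare 'net', with invariant [ɣ] in [ŋeɣ] and [ŋeɣa]: an analysis with underlying /ɣ/ and a rule producing [g] in isolation would wrongly predict alternation here too.
So /g/ is underlying, and a rule of intervocalic spirantization — voiced stops become fricatives between vowels — gives [ɣ].
The underlying form of 'river' is therefore /nog/.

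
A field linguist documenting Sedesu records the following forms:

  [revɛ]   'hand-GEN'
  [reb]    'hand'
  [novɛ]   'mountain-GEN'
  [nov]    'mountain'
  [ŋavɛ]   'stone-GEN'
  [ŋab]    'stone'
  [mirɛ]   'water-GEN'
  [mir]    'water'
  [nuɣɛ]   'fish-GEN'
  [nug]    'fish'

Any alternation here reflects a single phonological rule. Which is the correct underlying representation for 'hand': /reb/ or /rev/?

The root 'hand' surfaces as [revɛ] and [reb], with a stem-final [v] ~ [b] alternation.
If /v/ were underlying and a rule turned it into [b] in isolation, 'mountain' would also alternate; but it has [v] in both [novɛ] and [nov].
The alternation reflects intervocalic spirantization: voiced stops become fricatives between vowels. /b/ is underlying.

/reb/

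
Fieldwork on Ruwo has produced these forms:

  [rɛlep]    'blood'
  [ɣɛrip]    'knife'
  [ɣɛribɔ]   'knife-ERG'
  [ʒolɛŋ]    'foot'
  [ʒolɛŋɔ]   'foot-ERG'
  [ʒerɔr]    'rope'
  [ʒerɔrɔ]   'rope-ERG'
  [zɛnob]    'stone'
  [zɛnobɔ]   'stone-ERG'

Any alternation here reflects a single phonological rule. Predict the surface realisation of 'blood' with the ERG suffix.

[rɛlebɔ]

The stem for 'knife' ends in [p] in [ɣɛrip] but [b] in [ɣɛribɔ].
But 'stone' keeps [b] in both environments ([zɛnob], [zɛnobɔ]), so there is no rule changing /b/ to [p] in isolation.
The underlying segment must be /p/; voiceless stops become voiced between vowels, yielding [b] there.
The one attested form of 'blood', [rɛlep], shows underlying /rɛlep/. Applying the same rule between vowels gives [rɛlebɔ].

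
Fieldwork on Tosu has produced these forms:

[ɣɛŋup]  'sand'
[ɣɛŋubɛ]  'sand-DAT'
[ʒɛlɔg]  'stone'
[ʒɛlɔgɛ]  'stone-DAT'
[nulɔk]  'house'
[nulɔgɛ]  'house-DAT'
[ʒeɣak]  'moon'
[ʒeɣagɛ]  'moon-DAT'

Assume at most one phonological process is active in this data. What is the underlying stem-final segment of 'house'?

/k/

The root 'house' surfaces as [nulɔk] and [nulɔgɛ], with a stem-final [k] ~ [g] alternation.
But 'stone' keeps [g] in both environments ([ʒɛlɔg], [ʒɛlɔgɛ]), so there is no rule changing /g/ to [k] in isolation.
The alternation reflects intervocalic voicing: voiceless stops become voiced between vowels. /k/ is underlying.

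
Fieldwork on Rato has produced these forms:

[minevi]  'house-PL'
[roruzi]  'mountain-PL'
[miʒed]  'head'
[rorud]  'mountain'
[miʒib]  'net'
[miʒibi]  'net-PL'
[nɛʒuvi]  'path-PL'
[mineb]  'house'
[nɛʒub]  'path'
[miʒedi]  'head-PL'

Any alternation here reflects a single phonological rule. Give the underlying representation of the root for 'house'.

/minev/

The stem for 'house' ends in [b] in [mineb] but [v] in [minevi].
But 'net' keeps [b] in both environments ([miʒib], [miʒibi]), so there is no rule changing /b/ to [v] before the PL suffix.
The underlying segment must be /v/; voiced fricatives become stops word-finally, yielding [b] there.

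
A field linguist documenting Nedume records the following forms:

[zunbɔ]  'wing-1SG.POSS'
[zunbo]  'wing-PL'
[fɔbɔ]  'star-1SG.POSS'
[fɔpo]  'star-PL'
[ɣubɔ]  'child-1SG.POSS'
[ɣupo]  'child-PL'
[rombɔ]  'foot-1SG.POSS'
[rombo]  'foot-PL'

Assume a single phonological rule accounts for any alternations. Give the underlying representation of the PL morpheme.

/-po/

The PL morpheme has two allomorphs, [-bo] and [-po].
The 1SG.POSS suffix, which begins with [b], is invariant after every stem; so [b] is not altered by any rule here.
The PL suffix is therefore /-po/ underlyingly, with post-nasal voicing: voiceless stops become voiced after a nasal.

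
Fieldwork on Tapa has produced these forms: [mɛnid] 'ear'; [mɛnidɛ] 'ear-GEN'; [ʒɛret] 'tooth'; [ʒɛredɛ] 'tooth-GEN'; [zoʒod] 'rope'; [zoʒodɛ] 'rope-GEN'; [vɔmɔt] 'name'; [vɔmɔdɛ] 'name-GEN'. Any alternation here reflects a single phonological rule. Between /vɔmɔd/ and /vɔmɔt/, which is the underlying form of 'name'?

The stem for 'name' ends in [t] in [vɔmɔt] but [d] in [vɔmɔdɛ].
If /d/ were underlying and a rule turned it into [t] in isolation, 'ear' would also alternate; but it has [d] in both [mɛnid] and [mɛnidɛ].
So /t/ is underlying, and a rule of intervocalic voicing — voiceless stops become voiced between vowels — gives [d].

/vɔmɔt/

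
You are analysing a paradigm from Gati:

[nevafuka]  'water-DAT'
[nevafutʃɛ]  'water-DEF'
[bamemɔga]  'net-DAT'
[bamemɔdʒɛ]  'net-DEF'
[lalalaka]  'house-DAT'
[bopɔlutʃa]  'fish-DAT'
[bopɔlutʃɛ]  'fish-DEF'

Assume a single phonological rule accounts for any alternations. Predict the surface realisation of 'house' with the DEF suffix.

[lalalatʃɛ]

In [nevafuka] and [nevafutʃɛ] the final segment of 'water' alternates: [k] ~ [tʃ].
If /tʃ/ were underlying and a rule turned it into [k] before the DAT suffix, 'fish' would also alternate; but it has [tʃ] in both [bopɔlutʃa] and [bopɔlutʃɛ].
The underlying segment must be /k/; /k/ and /g/ become palato-alveolar [tʃ] and [dʒ] before a front vowel, yielding [tʃ] there.
From [lalalaka] the stem 'house' is /lalalak/; before a front vowel this yields [lalalatʃɛ].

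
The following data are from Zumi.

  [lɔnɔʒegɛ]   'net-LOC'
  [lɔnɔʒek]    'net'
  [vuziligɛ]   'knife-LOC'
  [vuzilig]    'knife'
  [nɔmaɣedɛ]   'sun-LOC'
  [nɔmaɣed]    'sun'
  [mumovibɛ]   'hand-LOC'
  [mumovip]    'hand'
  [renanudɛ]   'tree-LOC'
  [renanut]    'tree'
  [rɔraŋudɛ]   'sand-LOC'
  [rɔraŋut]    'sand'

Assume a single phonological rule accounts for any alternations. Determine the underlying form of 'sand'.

In [rɔraŋudɛ] and [rɔraŋut] the final segment of 'sand' alternates: [d] ~ [t].
If /d/ were underlying and a rule turned it into [t] in isolation, 'sun' would also alternate; but it has [d] in both [nɔmaɣedɛ] and [nɔmaɣed].
The alternation reflects intervocalic voicing: voiceless stops become voiced between vowels. /t/ is underlying.
Hence 'sand' is /rɔraŋut/ underlyingly.

/rɔraŋut/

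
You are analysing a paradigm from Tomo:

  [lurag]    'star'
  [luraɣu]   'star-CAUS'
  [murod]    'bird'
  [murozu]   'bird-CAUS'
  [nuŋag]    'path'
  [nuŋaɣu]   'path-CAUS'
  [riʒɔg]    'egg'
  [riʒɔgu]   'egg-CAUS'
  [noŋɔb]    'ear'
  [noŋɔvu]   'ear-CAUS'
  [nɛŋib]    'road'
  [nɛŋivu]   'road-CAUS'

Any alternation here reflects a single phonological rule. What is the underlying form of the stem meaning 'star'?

In [lurag] and [luraɣu] the final segment of 'star' alternates: [g] ~ [ɣ].
The stem 'egg' ([riʒɔg], [riʒɔgu]) shows [g] unchanged in both environments, so [g] cannot be basic with [ɣ] derived before the CAUS suffix.
Therefore /ɣ/ is basic and [g] is derived by word-final hardening (voiced fricatives become stops word-finally).

/luraɣ/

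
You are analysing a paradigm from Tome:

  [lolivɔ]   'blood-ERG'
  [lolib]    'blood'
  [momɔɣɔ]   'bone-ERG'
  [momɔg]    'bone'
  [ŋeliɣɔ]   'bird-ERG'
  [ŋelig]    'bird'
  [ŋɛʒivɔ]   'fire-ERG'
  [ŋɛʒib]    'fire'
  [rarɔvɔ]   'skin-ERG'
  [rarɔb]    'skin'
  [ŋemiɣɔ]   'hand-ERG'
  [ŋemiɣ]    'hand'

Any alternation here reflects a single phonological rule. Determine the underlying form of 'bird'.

/ŋelig/

The stem for 'bird' ends in [ɣ] in [ŋeliɣɔ] but [g] in [ŋelig].
But 'hand' keeps [ɣ] in both environments ([ŋemiɣɔ], [ŋemiɣ]), so there is no rule changing /ɣ/ to [g] in isolation.
The underlying segment must be /g/; voiced stops become fricatives between vowels, yielding [ɣ] there.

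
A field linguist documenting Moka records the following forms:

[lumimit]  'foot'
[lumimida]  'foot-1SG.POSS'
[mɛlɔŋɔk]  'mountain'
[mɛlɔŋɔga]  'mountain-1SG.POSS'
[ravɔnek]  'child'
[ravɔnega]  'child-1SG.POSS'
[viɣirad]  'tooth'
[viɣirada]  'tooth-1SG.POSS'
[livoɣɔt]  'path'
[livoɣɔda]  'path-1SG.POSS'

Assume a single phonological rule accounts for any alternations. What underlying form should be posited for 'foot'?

The root 'foot' surfaces as [lumimit] and [lumimida], with a stem-final [t] ~ [d] alternation.
Compare 'tooth', with invariant [d] in [viɣirad] and [viɣirada]: an analysis with underlying /d/ and a rule producing [t] in isolation would wrongly predict alternation here too.
The underlying segment must be /t/; voiceless stops become voiced between vowels, yielding [d] there.

/lumimit/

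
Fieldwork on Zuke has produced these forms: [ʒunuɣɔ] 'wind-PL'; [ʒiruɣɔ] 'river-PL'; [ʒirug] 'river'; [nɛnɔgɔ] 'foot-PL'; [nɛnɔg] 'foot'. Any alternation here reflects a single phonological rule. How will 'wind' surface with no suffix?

The root 'river' surfaces as [ʒiruɣɔ] and [ʒirug], with a stem-final [ɣ] ~ [g] alternation.
If /g/ were underlying and a rule turned it into [ɣ] before the PL suffix, 'foot' would also alternate; but it has [g] in both [nɛnɔgɔ] and [nɛnɔg].
Therefore /ɣ/ is basic and [g] is derived by word-final hardening (voiced fricatives become stops word-finally).
From [ʒunuɣɔ] the stem 'wind' is /ʒunuɣ/; word-finally this yields [ʒunug].

[ʒunug]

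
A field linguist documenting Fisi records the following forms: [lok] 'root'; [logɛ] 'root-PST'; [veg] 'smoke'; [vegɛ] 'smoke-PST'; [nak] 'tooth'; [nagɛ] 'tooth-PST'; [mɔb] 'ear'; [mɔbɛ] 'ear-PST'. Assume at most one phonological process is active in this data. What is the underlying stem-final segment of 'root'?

'root' shows [k] ~ [g] at the end of the stem ([lok] vs [logɛ]).
The stem 'smoke' ([veg], [vegɛ]) shows [g] unchanged in both environments, so [g] cannot be basic with [k] derived in isolation.
The underlying segment must be /k/; voiceless stops become voiced between vowels, yielding [g] there.

/k/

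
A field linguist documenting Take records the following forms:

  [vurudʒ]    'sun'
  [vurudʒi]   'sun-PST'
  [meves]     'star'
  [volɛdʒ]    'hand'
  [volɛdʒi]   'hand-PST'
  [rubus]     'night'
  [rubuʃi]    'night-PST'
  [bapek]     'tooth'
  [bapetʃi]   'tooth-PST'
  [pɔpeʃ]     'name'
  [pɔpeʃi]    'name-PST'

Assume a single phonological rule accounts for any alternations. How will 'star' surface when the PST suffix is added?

The stem for 'night' ends in [s] in [rubus] but [ʃ] in [rubuʃi].
If /ʃ/ were underlying and a rule turned it into [s] in isolation, 'name' would also alternate; but it has [ʃ] in both [pɔpeʃ] and [pɔpeʃi].
The underlying segment must be /s/; /k/ and /s/ become palato-alveolar [tʃ] and [ʃ] before a front vowel, yielding [ʃ] there.
From [meves] the stem 'star' is /meves/; before a front vowel this yields [meveʃi].

[meveʃi]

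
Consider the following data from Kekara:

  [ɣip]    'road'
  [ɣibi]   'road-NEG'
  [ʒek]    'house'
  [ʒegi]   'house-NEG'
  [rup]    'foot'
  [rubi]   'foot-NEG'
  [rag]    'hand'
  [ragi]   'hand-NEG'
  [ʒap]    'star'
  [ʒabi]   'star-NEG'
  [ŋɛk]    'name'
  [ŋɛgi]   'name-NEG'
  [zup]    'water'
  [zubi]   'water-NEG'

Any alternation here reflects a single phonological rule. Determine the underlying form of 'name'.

In [ŋɛk] and [ŋɛgi] the final segment of 'name' alternates: [k] ~ [g].
But 'hand' keeps [g] in both environments ([rag], [ragi]), so there is no rule changing /g/ to [k] in isolation.
So /k/ is underlying, and a rule of intervocalic voicing — voiceless stops become voiced between vowels — gives [g].

/ŋɛk/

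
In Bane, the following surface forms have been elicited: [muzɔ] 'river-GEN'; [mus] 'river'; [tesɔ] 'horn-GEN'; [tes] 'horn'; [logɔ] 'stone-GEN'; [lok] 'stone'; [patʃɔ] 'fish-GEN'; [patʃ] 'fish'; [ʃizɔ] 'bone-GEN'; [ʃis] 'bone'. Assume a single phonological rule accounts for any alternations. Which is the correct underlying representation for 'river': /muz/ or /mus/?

/muz/

The stem for 'river' ends in [z] in [muzɔ] but [s] in [mus].
The stem 'horn' ([tesɔ], [tes]) shows [s] unchanged in both environments, so [s] cannot be basic with [z] derived before the GEN suffix.
Therefore /z/ is basic and [s] is derived by word-final obstruent devoicing (voiced obstruents become voiceless word-finally).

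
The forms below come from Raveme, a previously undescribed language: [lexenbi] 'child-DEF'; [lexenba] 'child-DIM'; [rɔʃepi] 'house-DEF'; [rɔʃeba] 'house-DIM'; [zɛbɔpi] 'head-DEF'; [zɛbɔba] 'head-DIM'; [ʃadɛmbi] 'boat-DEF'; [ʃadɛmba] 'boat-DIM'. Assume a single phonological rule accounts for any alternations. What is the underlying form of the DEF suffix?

/-pi/

The DEF morpheme has two allomorphs, [-bi] and [-pi].
By contrast the DIM suffix keeps its initial [b] throughout — that segment must be underlying.
So the underlying form is /-pi/, and voiceless stops become voiced after a nasal.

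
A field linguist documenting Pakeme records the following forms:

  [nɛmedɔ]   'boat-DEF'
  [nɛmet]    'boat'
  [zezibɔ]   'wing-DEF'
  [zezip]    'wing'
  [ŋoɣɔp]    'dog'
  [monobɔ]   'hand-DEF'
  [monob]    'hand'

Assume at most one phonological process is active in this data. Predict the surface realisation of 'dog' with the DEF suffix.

[ŋoɣɔbɔ]

In [zezibɔ] and [zezip] the final segment of 'wing' alternates: [b] ~ [p].
But 'hand' keeps [b] in both environments ([monobɔ], [monob]), so there is no rule changing /b/ to [p] in isolation.
The underlying segment must be /p/; voiceless stops become voiced between vowels, yielding [b] there.
The one attested form of 'dog', [ŋoɣɔp], shows underlying /ŋoɣɔp/. Applying the same rule between vowels gives [ŋoɣɔbɔ].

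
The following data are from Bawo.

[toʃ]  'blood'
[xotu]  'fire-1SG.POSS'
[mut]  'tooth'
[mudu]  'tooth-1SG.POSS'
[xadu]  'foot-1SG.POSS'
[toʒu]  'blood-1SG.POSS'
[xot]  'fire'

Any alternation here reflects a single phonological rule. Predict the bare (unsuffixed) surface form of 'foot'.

[xat]

In [mut] and [mudu] the final segment of 'tooth' alternates: [t] ~ [d].
The stem 'fire' ([xot], [xotu]) shows [t] unchanged in both environments, so [t] cannot be basic with [d] derived before the 1SG.POSS suffix.
The alternation reflects word-final obstruent devoicing: voiced obstruents become voiceless word-finally. /d/ is underlying.
From [xadu] the stem 'foot' is /xad/; word-finally this yields [xat].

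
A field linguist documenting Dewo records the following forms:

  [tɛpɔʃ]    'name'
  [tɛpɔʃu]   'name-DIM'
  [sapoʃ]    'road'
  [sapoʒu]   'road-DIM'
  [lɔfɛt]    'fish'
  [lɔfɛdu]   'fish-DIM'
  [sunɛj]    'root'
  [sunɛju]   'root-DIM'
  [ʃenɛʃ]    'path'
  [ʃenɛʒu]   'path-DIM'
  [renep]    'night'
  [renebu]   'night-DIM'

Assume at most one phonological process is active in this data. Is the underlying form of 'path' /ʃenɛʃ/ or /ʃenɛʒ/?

/ʃenɛʒ/

The root 'path' surfaces as [ʃenɛʃ] and [ʃenɛʒu], with a stem-final [ʃ] ~ [ʒ] alternation.
But 'name' keeps [ʃ] in both environments ([tɛpɔʃ], [tɛpɔʃu]), so there is no rule changing /ʃ/ to [ʒ] before the DIM suffix.
The alternation reflects word-final obstruent devoicing: voiced obstruents become voiceless word-finally. /ʒ/ is underlying.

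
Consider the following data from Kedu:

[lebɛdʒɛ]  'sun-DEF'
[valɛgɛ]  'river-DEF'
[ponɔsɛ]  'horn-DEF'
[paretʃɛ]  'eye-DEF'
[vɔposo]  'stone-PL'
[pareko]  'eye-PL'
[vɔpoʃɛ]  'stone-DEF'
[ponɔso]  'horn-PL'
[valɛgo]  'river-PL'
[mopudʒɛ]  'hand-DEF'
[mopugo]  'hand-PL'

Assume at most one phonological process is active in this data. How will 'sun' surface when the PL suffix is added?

The root 'hand' surfaces as [mopudʒɛ] and [mopugo], with a stem-final [dʒ] ~ [g] alternation.
The stem 'river' ([valɛgɛ], [valɛgo]) shows [g] unchanged in both environments, so [g] cannot be basic with [dʒ] derived before the DEF suffix.
The underlying segment must be /dʒ/; palato-alveolar /tʃ/, /dʒ/ and /ʃ/ become [k], [g] and [s] when no front vowel follows, yielding [g] there.
The one attested form of 'sun', [lebɛdʒɛ], shows underlying /lebɛdʒ/. Applying the same rule when no front vowel follows gives [lebɛgo].

[lebɛgo]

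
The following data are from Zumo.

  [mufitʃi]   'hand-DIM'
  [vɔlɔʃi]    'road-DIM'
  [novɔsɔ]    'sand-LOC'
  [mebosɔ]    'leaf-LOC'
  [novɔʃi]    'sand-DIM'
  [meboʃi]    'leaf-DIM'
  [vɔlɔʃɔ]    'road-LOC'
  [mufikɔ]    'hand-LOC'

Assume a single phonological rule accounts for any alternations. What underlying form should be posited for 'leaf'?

'leaf' shows [ʃ] ~ [s] at the end of the stem ([meboʃi] vs [mebosɔ]).
The stem 'road' ([vɔlɔʃi], [vɔlɔʃɔ]) shows [ʃ] unchanged in both environments, so [ʃ] cannot be basic with [s] derived before the LOC suffix.
Therefore /s/ is basic and [ʃ] is derived by palatalization before a front vowel (/k/ and /s/ become palato-alveolar [tʃ] and [ʃ] before a front vowel).

/mebos/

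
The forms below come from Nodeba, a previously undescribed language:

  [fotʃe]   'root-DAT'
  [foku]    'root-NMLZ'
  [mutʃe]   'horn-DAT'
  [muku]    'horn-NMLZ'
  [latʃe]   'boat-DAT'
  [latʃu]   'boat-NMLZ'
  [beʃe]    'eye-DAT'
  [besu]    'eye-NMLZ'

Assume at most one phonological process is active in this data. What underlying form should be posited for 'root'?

/fok/

The stem for 'root' ends in [tʃ] in [fotʃe] but [k] in [foku].
The stem 'boat' ([latʃe], [latʃu]) shows [tʃ] unchanged in both environments, so [tʃ] cannot be basic with [k] derived before the NMLZ suffix.
The alternation reflects palatalization before a front vowel: /k/ and /s/ become palato-alveolar [tʃ] and [ʃ] before a front vowel. /k/ is underlying.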